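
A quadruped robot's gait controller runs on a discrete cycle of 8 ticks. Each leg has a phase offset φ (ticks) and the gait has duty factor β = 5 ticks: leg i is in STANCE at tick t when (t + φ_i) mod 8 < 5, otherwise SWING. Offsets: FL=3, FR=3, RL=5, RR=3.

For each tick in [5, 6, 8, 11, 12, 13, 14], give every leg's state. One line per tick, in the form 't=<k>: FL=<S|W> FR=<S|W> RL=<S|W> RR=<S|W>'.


t=5: phase=(0,0,2,0) vs β=5 → FL=S FR=S RL=S RR=S
t=6: phase=(1,1,3,1) vs β=5 → FL=S FR=S RL=S RR=S
t=8: phase=(3,3,5,3) vs β=5 → FL=S FR=S RL=W RR=S
t=11: phase=(6,6,0,6) vs β=5 → FL=W FR=W RL=S RR=W
t=12: phase=(7,7,1,7) vs β=5 → FL=W FR=W RL=S RR=W
t=13: phase=(0,0,2,0) vs β=5 → FL=S FR=S RL=S RR=S
t=14: phase=(1,1,3,1) vs β=5 → FL=S FR=S RL=S RR=S

t=5: FL=S FR=S RL=S RR=S
t=6: FL=S FR=S RL=S RR=S
t=8: FL=S FR=S RL=W RR=S
t=11: FL=W FR=W RL=S RR=W
t=12: FL=W FR=W RL=S RR=W
t=13: FL=S FR=S RL=S RR=S
t=14: FL=S FR=S RL=S RR=S


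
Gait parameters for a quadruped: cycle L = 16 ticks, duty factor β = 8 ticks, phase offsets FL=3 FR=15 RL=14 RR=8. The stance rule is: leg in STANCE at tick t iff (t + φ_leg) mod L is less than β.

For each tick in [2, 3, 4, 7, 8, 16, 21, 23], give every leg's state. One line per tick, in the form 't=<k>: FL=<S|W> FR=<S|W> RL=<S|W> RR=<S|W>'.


t=2: phase=(5,1,0,10) vs β=8 → FL=S FR=S RL=S RR=W
t=3: phase=(6,2,1,11) vs β=8 → FL=S FR=S RL=S RR=W
t=4: phase=(7,3,2,12) vs β=8 → FL=S FR=S RL=S RR=W
t=7: phase=(10,6,5,15) vs β=8 → FL=W FR=S RL=S RR=W
t=8: phase=(11,7,6,0) vs β=8 → FL=W FR=S RL=S RR=S
t=16: phase=(3,15,14,8) vs β=8 → FL=S FR=W RL=W RR=W
t=21: phase=(8,4,3,13) vs β=8 → FL=W FR=S RL=S RR=W
t=23: phase=(10,6,5,15) vs β=8 → FL=W FR=S RL=S RR=W

t=2: FL=S FR=S RL=S RR=W
t=3: FL=S FR=S RL=S RR=W
t=4: FL=S FR=S RL=S RR=W
t=7: FL=W FR=S RL=S RR=W
t=8: FL=W FR=S RL=S RR=S
t=16: FL=S FR=W RL=W RR=W
t=21: FL=W FR=S RL=S RR=W
t=23: FL=W FR=S RL=S RR=W


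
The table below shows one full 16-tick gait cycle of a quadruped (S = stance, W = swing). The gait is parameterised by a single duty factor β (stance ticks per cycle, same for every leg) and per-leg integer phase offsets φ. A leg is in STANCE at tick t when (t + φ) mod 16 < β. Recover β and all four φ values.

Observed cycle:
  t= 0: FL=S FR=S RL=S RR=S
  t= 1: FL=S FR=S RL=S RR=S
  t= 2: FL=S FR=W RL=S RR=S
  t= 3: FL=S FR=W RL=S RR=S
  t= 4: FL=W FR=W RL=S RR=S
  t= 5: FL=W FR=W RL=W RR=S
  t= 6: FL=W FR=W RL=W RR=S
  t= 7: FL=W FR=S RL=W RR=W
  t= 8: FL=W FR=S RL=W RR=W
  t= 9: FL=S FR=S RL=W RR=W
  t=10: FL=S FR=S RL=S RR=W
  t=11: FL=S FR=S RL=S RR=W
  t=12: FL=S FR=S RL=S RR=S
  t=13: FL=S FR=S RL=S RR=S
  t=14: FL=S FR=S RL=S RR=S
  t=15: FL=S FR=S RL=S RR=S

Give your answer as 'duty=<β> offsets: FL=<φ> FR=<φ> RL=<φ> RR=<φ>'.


duty β = stance ticks per leg = 11
FL: stance ticks = 11; W→S at t=9 → φ=7
FR: stance ticks = 11; W→S at t=7 → φ=9
RL: stance ticks = 11; W→S at t=10 → φ=6
RR: stance ticks = 11; W→S at t=12 → φ=4

duty=11 offsets: FL=7 FR=9 RL=6 RR=4


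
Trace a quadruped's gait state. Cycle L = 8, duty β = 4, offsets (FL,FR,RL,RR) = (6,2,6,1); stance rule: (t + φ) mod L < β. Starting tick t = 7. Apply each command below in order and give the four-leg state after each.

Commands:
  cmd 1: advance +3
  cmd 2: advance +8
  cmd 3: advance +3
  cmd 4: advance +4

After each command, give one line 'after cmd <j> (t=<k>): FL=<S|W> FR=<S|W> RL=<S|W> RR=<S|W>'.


start t=7: FL=W FR=S RL=W RR=S
cmd 1: advance +3 → t=10, phase=(0,4,0,3) → FL=S FR=W RL=S RR=S
cmd 2: advance +8 → t=18, phase=(0,4,0,3) → FL=S FR=W RL=S RR=S
cmd 3: advance +3 → t=21, phase=(3,7,3,6) → FL=S FR=W RL=S RR=W
cmd 4: advance +4 → t=25, phase=(7,3,7,2) → FL=W FR=S RL=W RR=S

after cmd 1 (t=10): FL=S FR=W RL=S RR=S
after cmd 2 (t=18): FL=S FR=W RL=S RR=S
after cmd 3 (t=21): FL=S FR=W RL=S RR=W
after cmd 4 (t=25): FL=W FR=S RL=W RR=S


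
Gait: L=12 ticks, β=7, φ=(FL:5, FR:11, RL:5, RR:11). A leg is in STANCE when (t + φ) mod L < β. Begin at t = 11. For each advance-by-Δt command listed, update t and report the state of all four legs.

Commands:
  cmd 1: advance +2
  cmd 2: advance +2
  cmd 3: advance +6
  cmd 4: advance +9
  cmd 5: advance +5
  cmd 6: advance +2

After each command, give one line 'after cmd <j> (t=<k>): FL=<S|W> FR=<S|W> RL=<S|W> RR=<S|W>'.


start t=11: FL=S FR=W RL=S RR=W
cmd 1: advance +2 → t=13, phase=(6,0,6,0) → FL=S FR=S RL=S RR=S
cmd 2: advance +2 → t=15, phase=(8,2,8,2) → FL=W FR=S RL=W RR=S
cmd 3: advance +6 → t=21, phase=(2,8,2,8) → FL=S FR=W RL=S RR=W
cmd 4: advance +9 → t=30, phase=(11,5,11,5) → FL=W FR=S RL=W RR=S
cmd 5: advance +5 → t=35, phase=(4,10,4,10) → FL=S FR=W RL=S RR=W
cmd 6: advance +2 → t=37, phase=(6,0,6,0) → FL=S FR=S RL=S RR=S

after cmd 1 (t=13): FL=S FR=S RL=S RR=S
after cmd 2 (t=15): FL=W FR=S RL=W RR=S
after cmd 3 (t=21): FL=S FR=W RL=S RR=W
after cmd 4 (t=30): FL=W FR=S RL=W RR=S
after cmd 5 (t=35): FL=S FR=W RL=S RR=W
after cmd 6 (t=37): FL=S FR=S RL=S RR=S


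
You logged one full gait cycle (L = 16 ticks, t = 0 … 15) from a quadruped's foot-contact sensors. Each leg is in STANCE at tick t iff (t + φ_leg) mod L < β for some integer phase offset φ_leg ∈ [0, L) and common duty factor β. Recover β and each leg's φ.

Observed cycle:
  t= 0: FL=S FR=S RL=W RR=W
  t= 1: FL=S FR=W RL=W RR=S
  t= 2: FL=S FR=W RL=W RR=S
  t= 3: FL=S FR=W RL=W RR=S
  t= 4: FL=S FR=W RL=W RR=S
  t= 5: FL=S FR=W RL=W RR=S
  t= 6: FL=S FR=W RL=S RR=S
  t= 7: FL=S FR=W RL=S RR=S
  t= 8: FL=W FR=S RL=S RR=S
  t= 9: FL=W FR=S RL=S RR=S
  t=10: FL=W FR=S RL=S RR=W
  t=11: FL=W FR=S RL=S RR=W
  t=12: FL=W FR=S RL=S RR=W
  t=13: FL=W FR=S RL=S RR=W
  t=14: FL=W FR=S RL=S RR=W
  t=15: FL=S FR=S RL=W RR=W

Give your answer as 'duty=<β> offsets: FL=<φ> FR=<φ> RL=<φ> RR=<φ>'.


duty=9 offsets: FL=1 FR=8 RL=10 RR=15

duty β = stance ticks per leg = 9
FL: stance ticks = 9; W→S at t=15 → φ=1
FR: stance ticks = 9; W→S at t=8 → φ=8
RL: stance ticks = 9; W→S at t=6 → φ=10
RR: stance ticks = 9; W→S at t=1 → φ=15


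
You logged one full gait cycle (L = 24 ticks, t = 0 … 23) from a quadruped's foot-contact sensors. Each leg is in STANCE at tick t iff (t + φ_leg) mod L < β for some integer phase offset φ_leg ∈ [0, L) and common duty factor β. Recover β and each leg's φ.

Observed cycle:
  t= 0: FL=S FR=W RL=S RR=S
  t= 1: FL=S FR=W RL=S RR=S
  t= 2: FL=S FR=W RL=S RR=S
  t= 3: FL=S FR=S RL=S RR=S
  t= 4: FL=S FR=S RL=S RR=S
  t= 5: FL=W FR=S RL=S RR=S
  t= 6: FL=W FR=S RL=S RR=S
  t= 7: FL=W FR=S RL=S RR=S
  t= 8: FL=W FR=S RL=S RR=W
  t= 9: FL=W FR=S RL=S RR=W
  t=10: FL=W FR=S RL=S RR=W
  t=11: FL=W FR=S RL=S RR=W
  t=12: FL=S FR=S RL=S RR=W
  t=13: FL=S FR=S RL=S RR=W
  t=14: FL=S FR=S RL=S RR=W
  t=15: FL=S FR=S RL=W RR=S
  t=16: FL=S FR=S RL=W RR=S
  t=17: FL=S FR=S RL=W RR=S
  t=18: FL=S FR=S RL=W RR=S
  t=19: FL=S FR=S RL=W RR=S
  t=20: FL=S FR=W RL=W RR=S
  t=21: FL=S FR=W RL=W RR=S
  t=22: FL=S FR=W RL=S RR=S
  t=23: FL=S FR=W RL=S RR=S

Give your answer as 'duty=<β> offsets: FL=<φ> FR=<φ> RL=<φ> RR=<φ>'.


duty β = stance ticks per leg = 17
FL: stance ticks = 17; W→S at t=12 → φ=12
FR: stance ticks = 17; W→S at t=3 → φ=21
RL: stance ticks = 17; W→S at t=22 → φ=2
RR: stance ticks = 17; W→S at t=15 → φ=9

duty=17 offsets: FL=12 FR=21 RL=2 RR=9


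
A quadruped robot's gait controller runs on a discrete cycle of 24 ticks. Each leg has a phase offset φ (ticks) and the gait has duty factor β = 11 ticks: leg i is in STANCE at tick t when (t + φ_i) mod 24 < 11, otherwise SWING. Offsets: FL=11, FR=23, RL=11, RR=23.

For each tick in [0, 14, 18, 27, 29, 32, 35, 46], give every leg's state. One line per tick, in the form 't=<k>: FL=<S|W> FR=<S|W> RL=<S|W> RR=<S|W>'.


t=0: phase=(11,23,11,23) vs β=11 → FL=W FR=W RL=W RR=W
t=14: phase=(1,13,1,13) vs β=11 → FL=S FR=W RL=S RR=W
t=18: phase=(5,17,5,17) vs β=11 → FL=S FR=W RL=S RR=W
t=27: phase=(14,2,14,2) vs β=11 → FL=W FR=S RL=W RR=S
t=29: phase=(16,4,16,4) vs β=11 → FL=W FR=S RL=W RR=S
t=32: phase=(19,7,19,7) vs β=11 → FL=W FR=S RL=W RR=S
t=35: phase=(22,10,22,10) vs β=11 → FL=W FR=S RL=W RR=S
t=46: phase=(9,21,9,21) vs β=11 → FL=S FR=W RL=S RR=W

t=0: FL=W FR=W RL=W RR=W
t=14: FL=S FR=W RL=S RR=W
t=18: FL=S FR=W RL=S RR=W
t=27: FL=W FR=S RL=W RR=S
t=29: FL=W FR=S RL=W RR=S
t=32: FL=W FR=S RL=W RR=S
t=35: FL=W FR=S RL=W RR=S
t=46: FL=S FR=W RL=S RR=W


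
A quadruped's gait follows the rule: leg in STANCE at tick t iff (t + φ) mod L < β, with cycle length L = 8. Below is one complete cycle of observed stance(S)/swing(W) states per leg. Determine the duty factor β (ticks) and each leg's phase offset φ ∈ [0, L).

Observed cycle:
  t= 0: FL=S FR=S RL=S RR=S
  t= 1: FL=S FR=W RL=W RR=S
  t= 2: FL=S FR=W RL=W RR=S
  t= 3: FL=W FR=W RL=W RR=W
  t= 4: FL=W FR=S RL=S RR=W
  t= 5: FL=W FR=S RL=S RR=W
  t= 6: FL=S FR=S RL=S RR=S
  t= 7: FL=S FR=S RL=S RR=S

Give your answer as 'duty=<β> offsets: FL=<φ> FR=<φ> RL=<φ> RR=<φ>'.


duty β = stance ticks per leg = 5
FL: stance ticks = 5; W→S at t=6 → φ=2
FR: stance ticks = 5; W→S at t=4 → φ=4
RL: stance ticks = 5; W→S at t=4 → φ=4
RR: stance ticks = 5; W→S at t=6 → φ=2

duty=5 offsets: FL=2 FR=4 RL=4 RR=2


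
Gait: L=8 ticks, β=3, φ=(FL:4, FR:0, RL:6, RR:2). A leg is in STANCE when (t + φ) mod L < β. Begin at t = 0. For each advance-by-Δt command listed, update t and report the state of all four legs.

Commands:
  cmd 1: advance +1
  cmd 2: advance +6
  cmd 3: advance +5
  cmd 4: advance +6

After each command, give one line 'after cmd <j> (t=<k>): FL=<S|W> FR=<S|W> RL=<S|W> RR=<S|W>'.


start t=0: FL=W FR=S RL=W RR=S
cmd 1: advance +1 → t=1, phase=(5,1,7,3) → FL=W FR=S RL=W RR=W
cmd 2: advance +6 → t=7, phase=(3,7,5,1) → FL=W FR=W RL=W RR=S
cmd 3: advance +5 → t=12, phase=(0,4,2,6) → FL=S FR=W RL=S RR=W
cmd 4: advance +6 → t=18, phase=(6,2,0,4) → FL=W FR=S RL=S RR=W

after cmd 1 (t=1): FL=W FR=S RL=W RR=W
after cmd 2 (t=7): FL=W FR=W RL=W RR=S
after cmd 3 (t=12): FL=S FR=W RL=S RR=W
after cmd 4 (t=18): FL=W FR=S RL=S RR=W


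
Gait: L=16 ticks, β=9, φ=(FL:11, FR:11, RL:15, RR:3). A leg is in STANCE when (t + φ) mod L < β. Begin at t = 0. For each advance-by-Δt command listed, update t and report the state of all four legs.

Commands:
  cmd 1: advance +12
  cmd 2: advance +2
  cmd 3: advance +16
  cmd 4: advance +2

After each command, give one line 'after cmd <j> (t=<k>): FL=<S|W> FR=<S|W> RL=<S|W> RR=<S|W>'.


start t=0: FL=W FR=W RL=W RR=S
cmd 1: advance +12 → t=12, phase=(7,7,11,15) → FL=S FR=S RL=W RR=W
cmd 2: advance +2 → t=14, phase=(9,9,13,1) → FL=W FR=W RL=W RR=S
cmd 3: advance +16 → t=30, phase=(9,9,13,1) → FL=W FR=W RL=W RR=S
cmd 4: advance +2 → t=32, phase=(11,11,15,3) → FL=W FR=W RL=W RR=S

after cmd 1 (t=12): FL=S FR=S RL=W RR=W
after cmd 2 (t=14): FL=W FR=W RL=W RR=S
after cmd 3 (t=30): FL=W FR=W RL=W RR=S
after cmd 4 (t=32): FL=W FR=W RL=W RR=S


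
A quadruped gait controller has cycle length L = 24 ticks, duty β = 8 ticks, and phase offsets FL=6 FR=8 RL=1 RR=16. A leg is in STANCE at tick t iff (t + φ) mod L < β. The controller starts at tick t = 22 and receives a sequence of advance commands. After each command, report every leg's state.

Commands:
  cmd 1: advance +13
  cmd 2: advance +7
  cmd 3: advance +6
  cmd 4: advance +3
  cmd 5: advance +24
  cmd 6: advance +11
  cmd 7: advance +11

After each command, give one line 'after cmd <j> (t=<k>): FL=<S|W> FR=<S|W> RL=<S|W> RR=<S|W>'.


after cmd 1 (t=35): FL=W FR=W RL=W RR=S
after cmd 2 (t=42): FL=S FR=S RL=W RR=W
after cmd 3 (t=48): FL=S FR=W RL=S RR=W
after cmd 4 (t=51): FL=W FR=W RL=S RR=W
after cmd 5 (t=75): FL=W FR=W RL=S RR=W
after cmd 6 (t=86): FL=W FR=W RL=W RR=S
after cmd 7 (t=97): FL=S FR=W RL=S RR=W

start t=22: FL=S FR=S RL=W RR=W
cmd 1: advance +13 → t=35, phase=(17,19,12,3) → FL=W FR=W RL=W RR=S
cmd 2: advance +7 → t=42, phase=(0,2,19,10) → FL=S FR=S RL=W RR=W
cmd 3: advance +6 → t=48, phase=(6,8,1,16) → FL=S FR=W RL=S RR=W
cmd 4: advance +3 → t=51, phase=(9,11,4,19) → FL=W FR=W RL=S RR=W
cmd 5: advance +24 → t=75, phase=(9,11,4,19) → FL=W FR=W RL=S RR=W
cmd 6: advance +11 → t=86, phase=(20,22,15,6) → FL=W FR=W RL=W RR=S
cmd 7: advance +11 → t=97, phase=(7,9,2,17) → FL=S FR=W RL=S RR=W


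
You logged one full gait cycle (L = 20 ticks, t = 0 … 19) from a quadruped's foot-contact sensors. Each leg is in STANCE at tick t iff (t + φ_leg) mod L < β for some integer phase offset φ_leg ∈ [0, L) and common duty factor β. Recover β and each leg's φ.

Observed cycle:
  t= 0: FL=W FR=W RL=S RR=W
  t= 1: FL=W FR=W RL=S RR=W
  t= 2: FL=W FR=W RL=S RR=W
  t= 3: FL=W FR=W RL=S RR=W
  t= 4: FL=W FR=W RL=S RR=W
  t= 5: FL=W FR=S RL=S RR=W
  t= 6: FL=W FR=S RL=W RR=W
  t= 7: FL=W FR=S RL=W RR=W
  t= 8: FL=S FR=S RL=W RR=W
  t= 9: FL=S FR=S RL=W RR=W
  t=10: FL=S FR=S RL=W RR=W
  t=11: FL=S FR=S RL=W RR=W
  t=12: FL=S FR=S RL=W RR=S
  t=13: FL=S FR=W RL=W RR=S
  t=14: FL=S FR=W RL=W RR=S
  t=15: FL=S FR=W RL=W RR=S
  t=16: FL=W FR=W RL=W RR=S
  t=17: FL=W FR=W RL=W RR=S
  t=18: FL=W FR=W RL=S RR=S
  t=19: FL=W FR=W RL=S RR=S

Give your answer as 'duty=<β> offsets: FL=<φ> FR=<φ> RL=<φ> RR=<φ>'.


duty=8 offsets: FL=12 FR=15 RL=2 RR=8

duty β = stance ticks per leg = 8
FL: stance ticks = 8; W→S at t=8 → φ=12
FR: stance ticks = 8; W→S at t=5 → φ=15
RL: stance ticks = 8; W→S at t=18 → φ=2
RR: stance ticks = 8; W→S at t=12 → φ=8


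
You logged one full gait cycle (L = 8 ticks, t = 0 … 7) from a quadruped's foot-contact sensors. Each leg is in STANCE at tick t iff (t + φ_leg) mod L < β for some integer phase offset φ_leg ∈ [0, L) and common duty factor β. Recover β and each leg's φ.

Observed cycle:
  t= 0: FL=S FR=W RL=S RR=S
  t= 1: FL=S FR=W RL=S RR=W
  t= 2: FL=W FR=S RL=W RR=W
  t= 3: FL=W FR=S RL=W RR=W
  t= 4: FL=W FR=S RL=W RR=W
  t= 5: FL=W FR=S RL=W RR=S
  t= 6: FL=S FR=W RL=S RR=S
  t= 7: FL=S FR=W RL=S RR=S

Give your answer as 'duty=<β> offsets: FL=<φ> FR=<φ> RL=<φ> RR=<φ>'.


duty=4 offsets: FL=2 FR=6 RL=2 RR=3

duty β = stance ticks per leg = 4
FL: stance ticks = 4; W→S at t=6 → φ=2
FR: stance ticks = 4; W→S at t=2 → φ=6
RL: stance ticks = 4; W→S at t=6 → φ=2
RR: stance ticks = 4; W→S at t=5 → φ=3


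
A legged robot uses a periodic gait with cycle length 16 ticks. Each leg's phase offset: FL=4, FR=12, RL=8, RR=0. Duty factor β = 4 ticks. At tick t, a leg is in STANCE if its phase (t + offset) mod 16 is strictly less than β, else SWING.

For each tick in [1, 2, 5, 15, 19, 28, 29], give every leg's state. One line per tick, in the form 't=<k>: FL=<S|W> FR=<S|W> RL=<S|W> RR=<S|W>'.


t=1: FL=W FR=W RL=W RR=S
t=2: FL=W FR=W RL=W RR=S
t=5: FL=W FR=S RL=W RR=W
t=15: FL=S FR=W RL=W RR=W
t=19: FL=W FR=W RL=W RR=S
t=28: FL=S FR=W RL=W RR=W
t=29: FL=S FR=W RL=W RR=W

t=1: phase=(5,13,9,1) vs β=4 → FL=W FR=W RL=W RR=S
t=2: phase=(6,14,10,2) vs β=4 → FL=W FR=W RL=W RR=S
t=5: phase=(9,1,13,5) vs β=4 → FL=W FR=S RL=W RR=W
t=15: phase=(3,11,7,15) vs β=4 → FL=S FR=W RL=W RR=W
t=19: phase=(7,15,11,3) vs β=4 → FL=W FR=W RL=W RR=S
t=28: phase=(0,8,4,12) vs β=4 → FL=S FR=W RL=W RR=W
t=29: phase=(1,9,5,13) vs β=4 → FL=S FR=W RL=W RR=W


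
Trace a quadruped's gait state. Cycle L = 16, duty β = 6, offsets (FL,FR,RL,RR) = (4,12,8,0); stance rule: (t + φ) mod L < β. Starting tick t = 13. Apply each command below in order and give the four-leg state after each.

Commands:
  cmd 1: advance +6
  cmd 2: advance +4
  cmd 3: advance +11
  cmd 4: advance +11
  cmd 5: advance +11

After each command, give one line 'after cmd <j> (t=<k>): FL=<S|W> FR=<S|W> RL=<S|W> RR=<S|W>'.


after cmd 1 (t=19): FL=W FR=W RL=W RR=S
after cmd 2 (t=23): FL=W FR=S RL=W RR=W
after cmd 3 (t=34): FL=W FR=W RL=W RR=S
after cmd 4 (t=45): FL=S FR=W RL=S RR=W
after cmd 5 (t=56): FL=W FR=S RL=S RR=W

start t=13: FL=S FR=W RL=S RR=W
cmd 1: advance +6 → t=19, phase=(7,15,11,3) → FL=W FR=W RL=W RR=S
cmd 2: advance +4 → t=23, phase=(11,3,15,7) → FL=W FR=S RL=W RR=W
cmd 3: advance +11 → t=34, phase=(6,14,10,2) → FL=W FR=W RL=W RR=S
cmd 4: advance +11 → t=45, phase=(1,9,5,13) → FL=S FR=W RL=S RR=W
cmd 5: advance +11 → t=56, phase=(12,4,0,8) → FL=W FR=S RL=S RR=W


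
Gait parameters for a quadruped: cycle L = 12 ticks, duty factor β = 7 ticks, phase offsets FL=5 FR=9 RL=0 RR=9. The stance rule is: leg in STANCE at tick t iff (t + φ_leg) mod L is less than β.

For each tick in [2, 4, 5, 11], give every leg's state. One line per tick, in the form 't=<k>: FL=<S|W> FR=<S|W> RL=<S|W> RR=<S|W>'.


t=2: FL=W FR=W RL=S RR=W
t=4: FL=W FR=S RL=S RR=S
t=5: FL=W FR=S RL=S RR=S
t=11: FL=S FR=W RL=W RR=W

t=2: phase=(7,11,2,11) vs β=7 → FL=W FR=W RL=S RR=W
t=4: phase=(9,1,4,1) vs β=7 → FL=W FR=S RL=S RR=S
t=5: phase=(10,2,5,2) vs β=7 → FL=W FR=S RL=S RR=S
t=11: phase=(4,8,11,8) vs β=7 → FL=S FR=W RL=W RR=W


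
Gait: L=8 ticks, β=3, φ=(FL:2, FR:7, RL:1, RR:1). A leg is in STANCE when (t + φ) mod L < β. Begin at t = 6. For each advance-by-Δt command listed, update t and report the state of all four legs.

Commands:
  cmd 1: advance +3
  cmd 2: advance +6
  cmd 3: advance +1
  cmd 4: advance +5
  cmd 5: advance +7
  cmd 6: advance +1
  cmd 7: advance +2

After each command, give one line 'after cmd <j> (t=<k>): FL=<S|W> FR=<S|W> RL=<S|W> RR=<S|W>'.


start t=6: FL=S FR=W RL=W RR=W
cmd 1: advance +3 → t=9, phase=(3,0,2,2) → FL=W FR=S RL=S RR=S
cmd 2: advance +6 → t=15, phase=(1,6,0,0) → FL=S FR=W RL=S RR=S
cmd 3: advance +1 → t=16, phase=(2,7,1,1) → FL=S FR=W RL=S RR=S
cmd 4: advance +5 → t=21, phase=(7,4,6,6) → FL=W FR=W RL=W RR=W
cmd 5: advance +7 → t=28, phase=(6,3,5,5) → FL=W FR=W RL=W RR=W
cmd 6: advance +1 → t=29, phase=(7,4,6,6) → FL=W FR=W RL=W RR=W
cmd 7: advance +2 → t=31, phase=(1,6,0,0) → FL=S FR=W RL=S RR=S

after cmd 1 (t=9): FL=W FR=S RL=S RR=S
after cmd 2 (t=15): FL=S FR=W RL=S RR=S
after cmd 3 (t=16): FL=S FR=W RL=S RR=S
after cmd 4 (t=21): FL=W FR=W RL=W RR=W
after cmd 5 (t=28): FL=W FR=W RL=W RR=W
after cmd 6 (t=29): FL=W FR=W RL=W RR=W
after cmd 7 (t=31): FL=S FR=W RL=S RR=S


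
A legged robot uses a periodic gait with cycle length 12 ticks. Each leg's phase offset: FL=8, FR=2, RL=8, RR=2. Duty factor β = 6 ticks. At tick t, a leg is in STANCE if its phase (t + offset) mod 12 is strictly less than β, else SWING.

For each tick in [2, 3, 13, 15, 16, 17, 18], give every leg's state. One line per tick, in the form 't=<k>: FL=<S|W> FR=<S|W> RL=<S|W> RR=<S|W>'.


t=2: FL=W FR=S RL=W RR=S
t=3: FL=W FR=S RL=W RR=S
t=13: FL=W FR=S RL=W RR=S
t=15: FL=W FR=S RL=W RR=S
t=16: FL=S FR=W RL=S RR=W
t=17: FL=S FR=W RL=S RR=W
t=18: FL=S FR=W RL=S RR=W

t=2: phase=(10,4,10,4) vs β=6 → FL=W FR=S RL=W RR=S
t=3: phase=(11,5,11,5) vs β=6 → FL=W FR=S RL=W RR=S
t=13: phase=(9,3,9,3) vs β=6 → FL=W FR=S RL=W RR=S
t=15: phase=(11,5,11,5) vs β=6 → FL=W FR=S RL=W RR=S
t=16: phase=(0,6,0,6) vs β=6 → FL=S FR=W RL=S RR=W
t=17: phase=(1,7,1,7) vs β=6 → FL=S FR=W RL=S RR=W
t=18: phase=(2,8,2,8) vs β=6 → FL=S FR=W RL=S RR=W


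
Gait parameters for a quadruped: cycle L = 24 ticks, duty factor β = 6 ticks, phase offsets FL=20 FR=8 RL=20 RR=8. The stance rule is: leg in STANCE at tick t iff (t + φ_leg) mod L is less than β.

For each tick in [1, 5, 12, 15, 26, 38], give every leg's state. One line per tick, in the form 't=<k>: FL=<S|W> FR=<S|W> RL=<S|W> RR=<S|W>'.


t=1: phase=(21,9,21,9) vs β=6 → FL=W FR=W RL=W RR=W
t=5: phase=(1,13,1,13) vs β=6 → FL=S FR=W RL=S RR=W
t=12: phase=(8,20,8,20) vs β=6 → FL=W FR=W RL=W RR=W
t=15: phase=(11,23,11,23) vs β=6 → FL=W FR=W RL=W RR=W
t=26: phase=(22,10,22,10) vs β=6 → FL=W FR=W RL=W RR=W
t=38: phase=(10,22,10,22) vs β=6 → FL=W FR=W RL=W RR=W

t=1: FL=W FR=W RL=W RR=W
t=5: FL=S FR=W RL=S RR=W
t=12: FL=W FR=W RL=W RR=W
t=15: FL=W FR=W RL=W RR=W
t=26: FL=W FR=W RL=W RR=W
t=38: FL=W FR=W RL=W RR=W


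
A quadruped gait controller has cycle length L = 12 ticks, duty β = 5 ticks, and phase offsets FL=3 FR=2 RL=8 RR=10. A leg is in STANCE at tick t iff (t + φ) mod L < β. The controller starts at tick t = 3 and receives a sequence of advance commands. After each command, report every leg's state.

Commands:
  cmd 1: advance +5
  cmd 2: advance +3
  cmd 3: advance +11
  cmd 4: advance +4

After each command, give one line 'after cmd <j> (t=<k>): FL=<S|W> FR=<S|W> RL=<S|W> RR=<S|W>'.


after cmd 1 (t=8): FL=W FR=W RL=S RR=W
after cmd 2 (t=11): FL=S FR=S RL=W RR=W
after cmd 3 (t=22): FL=S FR=S RL=W RR=W
after cmd 4 (t=26): FL=W FR=S RL=W RR=S

start t=3: FL=W FR=W RL=W RR=S
cmd 1: advance +5 → t=8, phase=(11,10,4,6) → FL=W FR=W RL=S RR=W
cmd 2: advance +3 → t=11, phase=(2,1,7,9) → FL=S FR=S RL=W RR=W
cmd 3: advance +11 → t=22, phase=(1,0,6,8) → FL=S FR=S RL=W RR=W
cmd 4: advance +4 → t=26, phase=(5,4,10,0) → FL=W FR=S RL=W RR=S


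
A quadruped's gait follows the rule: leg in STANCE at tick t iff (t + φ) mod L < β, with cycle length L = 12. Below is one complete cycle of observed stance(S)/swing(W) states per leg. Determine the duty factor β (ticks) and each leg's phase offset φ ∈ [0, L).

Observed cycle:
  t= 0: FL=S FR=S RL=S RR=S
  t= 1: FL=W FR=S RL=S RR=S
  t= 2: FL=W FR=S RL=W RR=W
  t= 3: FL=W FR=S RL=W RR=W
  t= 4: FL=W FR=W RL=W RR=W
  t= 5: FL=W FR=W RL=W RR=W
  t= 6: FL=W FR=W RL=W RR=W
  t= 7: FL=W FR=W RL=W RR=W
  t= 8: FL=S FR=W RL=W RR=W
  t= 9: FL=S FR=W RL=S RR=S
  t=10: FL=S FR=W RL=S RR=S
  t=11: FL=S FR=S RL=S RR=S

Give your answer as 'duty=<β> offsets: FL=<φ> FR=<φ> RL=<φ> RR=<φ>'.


duty=5 offsets: FL=4 FR=1 RL=3 RR=3

duty β = stance ticks per leg = 5
FL: stance ticks = 5; W→S at t=8 → φ=4
FR: stance ticks = 5; W→S at t=11 → φ=1
RL: stance ticks = 5; W→S at t=9 → φ=3
RR: stance ticks = 5; W→S at t=9 → φ=3


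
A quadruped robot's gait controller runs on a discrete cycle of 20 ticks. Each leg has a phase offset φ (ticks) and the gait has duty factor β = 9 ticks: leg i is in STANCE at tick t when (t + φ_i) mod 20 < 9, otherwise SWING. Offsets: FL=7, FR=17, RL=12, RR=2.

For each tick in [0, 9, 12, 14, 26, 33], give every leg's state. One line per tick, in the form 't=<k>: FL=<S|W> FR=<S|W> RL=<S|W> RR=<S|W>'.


t=0: phase=(7,17,12,2) vs β=9 → FL=S FR=W RL=W RR=S
t=9: phase=(16,6,1,11) vs β=9 → FL=W FR=S RL=S RR=W
t=12: phase=(19,9,4,14) vs β=9 → FL=W FR=W RL=S RR=W
t=14: phase=(1,11,6,16) vs β=9 → FL=S FR=W RL=S RR=W
t=26: phase=(13,3,18,8) vs β=9 → FL=W FR=S RL=W RR=S
t=33: phase=(0,10,5,15) vs β=9 → FL=S FR=W RL=S RR=W

t=0: FL=S FR=W RL=W RR=S
t=9: FL=W FR=S RL=S RR=W
t=12: FL=W FR=W RL=S RR=W
t=14: FL=S FR=W RL=S RR=W
t=26: FL=W FR=S RL=W RR=S
t=33: FL=S FR=W RL=S RR=W


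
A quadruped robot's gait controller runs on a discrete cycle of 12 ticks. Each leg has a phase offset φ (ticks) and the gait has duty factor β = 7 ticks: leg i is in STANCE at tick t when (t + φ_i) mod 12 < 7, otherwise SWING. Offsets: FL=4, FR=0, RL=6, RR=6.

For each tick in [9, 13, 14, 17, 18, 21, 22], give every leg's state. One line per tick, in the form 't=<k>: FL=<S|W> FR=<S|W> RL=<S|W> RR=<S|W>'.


t=9: FL=S FR=W RL=S RR=S
t=13: FL=S FR=S RL=W RR=W
t=14: FL=S FR=S RL=W RR=W
t=17: FL=W FR=S RL=W RR=W
t=18: FL=W FR=S RL=S RR=S
t=21: FL=S FR=W RL=S RR=S
t=22: FL=S FR=W RL=S RR=S

t=9: phase=(1,9,3,3) vs β=7 → FL=S FR=W RL=S RR=S
t=13: phase=(5,1,7,7) vs β=7 → FL=S FR=S RL=W RR=W
t=14: phase=(6,2,8,8) vs β=7 → FL=S FR=S RL=W RR=W
t=17: phase=(9,5,11,11) vs β=7 → FL=W FR=S RL=W RR=W
t=18: phase=(10,6,0,0) vs β=7 → FL=W FR=S RL=S RR=S
t=21: phase=(1,9,3,3) vs β=7 → FL=S FR=W RL=S RR=S
t=22: phase=(2,10,4,4) vs β=7 → FL=S FR=W RL=S RR=S


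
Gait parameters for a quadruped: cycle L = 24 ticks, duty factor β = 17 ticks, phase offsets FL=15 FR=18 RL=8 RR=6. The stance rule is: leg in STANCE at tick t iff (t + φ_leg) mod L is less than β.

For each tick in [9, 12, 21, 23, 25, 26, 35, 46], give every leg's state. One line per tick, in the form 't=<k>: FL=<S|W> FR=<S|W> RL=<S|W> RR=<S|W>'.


t=9: FL=S FR=S RL=W RR=S
t=12: FL=S FR=S RL=W RR=W
t=21: FL=S FR=S RL=S RR=S
t=23: FL=S FR=W RL=S RR=S
t=25: FL=S FR=W RL=S RR=S
t=26: FL=W FR=W RL=S RR=S
t=35: FL=S FR=S RL=W RR=W
t=46: FL=S FR=S RL=S RR=S

t=9: phase=(0,3,17,15) vs β=17 → FL=S FR=S RL=W RR=S
t=12: phase=(3,6,20,18) vs β=17 → FL=S FR=S RL=W RR=W
t=21: phase=(12,15,5,3) vs β=17 → FL=S FR=S RL=S RR=S
t=23: phase=(14,17,7,5) vs β=17 → FL=S FR=W RL=S RR=S
t=25: phase=(16,19,9,7) vs β=17 → FL=S FR=W RL=S RR=S
t=26: phase=(17,20,10,8) vs β=17 → FL=W FR=W RL=S RR=S
t=35: phase=(2,5,19,17) vs β=17 → FL=S FR=S RL=W RR=W
t=46: phase=(13,16,6,4) vs β=17 → FL=S FR=S RL=S RR=S


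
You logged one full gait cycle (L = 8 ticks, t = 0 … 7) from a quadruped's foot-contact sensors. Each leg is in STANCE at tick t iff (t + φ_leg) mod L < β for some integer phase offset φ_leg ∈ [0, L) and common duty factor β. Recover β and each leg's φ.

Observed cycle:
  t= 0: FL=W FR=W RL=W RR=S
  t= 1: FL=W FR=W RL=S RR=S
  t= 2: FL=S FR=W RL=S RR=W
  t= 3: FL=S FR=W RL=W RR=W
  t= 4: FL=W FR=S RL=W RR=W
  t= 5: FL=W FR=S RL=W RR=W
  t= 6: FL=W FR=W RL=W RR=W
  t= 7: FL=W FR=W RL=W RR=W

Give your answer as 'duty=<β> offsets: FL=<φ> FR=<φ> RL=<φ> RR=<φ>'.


duty β = stance ticks per leg = 2
FL: stance ticks = 2; W→S at t=2 → φ=6
FR: stance ticks = 2; W→S at t=4 → φ=4
RL: stance ticks = 2; W→S at t=1 → φ=7
RR: stance ticks = 2; W→S at t=0 → φ=0

duty=2 offsets: FL=6 FR=4 RL=7 RR=0


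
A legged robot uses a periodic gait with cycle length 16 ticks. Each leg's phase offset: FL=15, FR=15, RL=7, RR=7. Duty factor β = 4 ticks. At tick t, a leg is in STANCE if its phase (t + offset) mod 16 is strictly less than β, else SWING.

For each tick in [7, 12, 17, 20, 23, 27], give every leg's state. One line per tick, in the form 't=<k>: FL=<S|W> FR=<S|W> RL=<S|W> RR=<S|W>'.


t=7: FL=W FR=W RL=W RR=W
t=12: FL=W FR=W RL=S RR=S
t=17: FL=S FR=S RL=W RR=W
t=20: FL=S FR=S RL=W RR=W
t=23: FL=W FR=W RL=W RR=W
t=27: FL=W FR=W RL=S RR=S

t=7: phase=(6,6,14,14) vs β=4 → FL=W FR=W RL=W RR=W
t=12: phase=(11,11,3,3) vs β=4 → FL=W FR=W RL=S RR=S
t=17: phase=(0,0,8,8) vs β=4 → FL=S FR=S RL=W RR=W
t=20: phase=(3,3,11,11) vs β=4 → FL=S FR=S RL=W RR=W
t=23: phase=(6,6,14,14) vs β=4 → FL=W FR=W RL=W RR=W
t=27: phase=(10,10,2,2) vs β=4 → FL=W FR=W RL=S RR=S


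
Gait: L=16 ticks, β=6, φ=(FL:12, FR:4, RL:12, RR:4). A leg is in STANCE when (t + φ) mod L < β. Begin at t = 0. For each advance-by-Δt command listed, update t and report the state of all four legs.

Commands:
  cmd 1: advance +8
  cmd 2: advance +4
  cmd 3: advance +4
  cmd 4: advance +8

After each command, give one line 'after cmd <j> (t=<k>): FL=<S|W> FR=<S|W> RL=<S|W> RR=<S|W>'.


start t=0: FL=W FR=S RL=W RR=S
cmd 1: advance +8 → t=8, phase=(4,12,4,12) → FL=S FR=W RL=S RR=W
cmd 2: advance +4 → t=12, phase=(8,0,8,0) → FL=W FR=S RL=W RR=S
cmd 3: advance +4 → t=16, phase=(12,4,12,4) → FL=W FR=S RL=W RR=S
cmd 4: advance +8 → t=24, phase=(4,12,4,12) → FL=S FR=W RL=S RR=W

after cmd 1 (t=8): FL=S FR=W RL=S RR=W
after cmd 2 (t=12): FL=W FR=S RL=W RR=S
after cmd 3 (t=16): FL=W FR=S RL=W RR=S
after cmd 4 (t=24): FL=S FR=W RL=S RR=W


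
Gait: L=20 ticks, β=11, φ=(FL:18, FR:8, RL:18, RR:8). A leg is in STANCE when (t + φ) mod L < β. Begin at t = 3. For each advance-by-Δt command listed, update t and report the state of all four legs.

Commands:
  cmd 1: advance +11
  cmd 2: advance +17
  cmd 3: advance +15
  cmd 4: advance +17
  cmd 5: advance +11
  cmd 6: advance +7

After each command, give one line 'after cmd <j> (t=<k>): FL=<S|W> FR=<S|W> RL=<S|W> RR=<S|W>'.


start t=3: FL=S FR=W RL=S RR=W
cmd 1: advance +11 → t=14, phase=(12,2,12,2) → FL=W FR=S RL=W RR=S
cmd 2: advance +17 → t=31, phase=(9,19,9,19) → FL=S FR=W RL=S RR=W
cmd 3: advance +15 → t=46, phase=(4,14,4,14) → FL=S FR=W RL=S RR=W
cmd 4: advance +17 → t=63, phase=(1,11,1,11) → FL=S FR=W RL=S RR=W
cmd 5: advance +11 → t=74, phase=(12,2,12,2) → FL=W FR=S RL=W RR=S
cmd 6: advance +7 → t=81, phase=(19,9,19,9) → FL=W FR=S RL=W RR=S

after cmd 1 (t=14): FL=W FR=S RL=W RR=S
after cmd 2 (t=31): FL=S FR=W RL=S RR=W
after cmd 3 (t=46): FL=S FR=W RL=S RR=W
after cmd 4 (t=63): FL=S FR=W RL=S RR=W
after cmd 5 (t=74): FL=W FR=S RL=W RR=S
after cmd 6 (t=81): FL=W FR=S RL=W RR=S


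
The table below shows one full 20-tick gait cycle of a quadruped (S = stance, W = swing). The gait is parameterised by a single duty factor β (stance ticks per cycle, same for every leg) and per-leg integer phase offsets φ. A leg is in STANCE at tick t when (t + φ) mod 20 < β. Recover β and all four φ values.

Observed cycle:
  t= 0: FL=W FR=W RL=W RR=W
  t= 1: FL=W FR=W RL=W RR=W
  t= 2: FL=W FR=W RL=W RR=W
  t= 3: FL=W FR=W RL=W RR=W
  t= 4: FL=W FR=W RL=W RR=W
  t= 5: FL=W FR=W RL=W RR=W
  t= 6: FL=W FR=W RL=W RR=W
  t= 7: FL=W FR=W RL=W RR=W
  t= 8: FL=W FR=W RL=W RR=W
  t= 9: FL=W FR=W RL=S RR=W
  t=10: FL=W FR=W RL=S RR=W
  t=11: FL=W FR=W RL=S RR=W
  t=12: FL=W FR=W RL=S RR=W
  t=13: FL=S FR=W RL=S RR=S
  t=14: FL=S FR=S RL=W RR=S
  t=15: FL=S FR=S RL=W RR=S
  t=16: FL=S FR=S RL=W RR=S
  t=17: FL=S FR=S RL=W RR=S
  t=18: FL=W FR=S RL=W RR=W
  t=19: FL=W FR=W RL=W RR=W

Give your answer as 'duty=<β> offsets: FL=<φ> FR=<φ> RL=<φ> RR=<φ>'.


duty=5 offsets: FL=7 FR=6 RL=11 RR=7

duty β = stance ticks per leg = 5
FL: stance ticks = 5; W→S at t=13 → φ=7
FR: stance ticks = 5; W→S at t=14 → φ=6
RL: stance ticks = 5; W→S at t=9 → φ=11
RR: stance ticks = 5; W→S at t=13 → φ=7


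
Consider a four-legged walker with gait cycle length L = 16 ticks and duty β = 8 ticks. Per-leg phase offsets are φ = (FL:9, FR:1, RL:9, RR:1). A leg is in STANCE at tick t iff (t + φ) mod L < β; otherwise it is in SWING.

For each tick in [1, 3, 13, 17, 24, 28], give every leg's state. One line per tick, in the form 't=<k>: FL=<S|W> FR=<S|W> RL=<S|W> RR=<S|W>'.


t=1: phase=(10,2,10,2) vs β=8 → FL=W FR=S RL=W RR=S
t=3: phase=(12,4,12,4) vs β=8 → FL=W FR=S RL=W RR=S
t=13: phase=(6,14,6,14) vs β=8 → FL=S FR=W RL=S RR=W
t=17: phase=(10,2,10,2) vs β=8 → FL=W FR=S RL=W RR=S
t=24: phase=(1,9,1,9) vs β=8 → FL=S FR=W RL=S RR=W
t=28: phase=(5,13,5,13) vs β=8 → FL=S FR=W RL=S RR=W

t=1: FL=W FR=S RL=W RR=S
t=3: FL=W FR=S RL=W RR=S
t=13: FL=S FR=W RL=S RR=W
t=17: FL=W FR=S RL=W RR=S
t=24: FL=S FR=W RL=S RR=W
t=28: FL=S FR=W RL=S RR=W


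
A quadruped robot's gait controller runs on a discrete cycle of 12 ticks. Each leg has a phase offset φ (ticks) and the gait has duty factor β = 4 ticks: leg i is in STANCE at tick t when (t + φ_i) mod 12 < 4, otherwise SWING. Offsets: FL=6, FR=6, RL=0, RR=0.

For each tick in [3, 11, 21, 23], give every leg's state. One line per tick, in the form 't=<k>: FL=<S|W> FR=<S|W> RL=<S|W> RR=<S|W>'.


t=3: phase=(9,9,3,3) vs β=4 → FL=W FR=W RL=S RR=S
t=11: phase=(5,5,11,11) vs β=4 → FL=W FR=W RL=W RR=W
t=21: phase=(3,3,9,9) vs β=4 → FL=S FR=S RL=W RR=W
t=23: phase=(5,5,11,11) vs β=4 → FL=W FR=W RL=W RR=W

t=3: FL=W FR=W RL=S RR=S
t=11: FL=W FR=W RL=W RR=W
t=21: FL=S FR=S RL=W RR=W
t=23: FL=W FR=W RL=W RR=W


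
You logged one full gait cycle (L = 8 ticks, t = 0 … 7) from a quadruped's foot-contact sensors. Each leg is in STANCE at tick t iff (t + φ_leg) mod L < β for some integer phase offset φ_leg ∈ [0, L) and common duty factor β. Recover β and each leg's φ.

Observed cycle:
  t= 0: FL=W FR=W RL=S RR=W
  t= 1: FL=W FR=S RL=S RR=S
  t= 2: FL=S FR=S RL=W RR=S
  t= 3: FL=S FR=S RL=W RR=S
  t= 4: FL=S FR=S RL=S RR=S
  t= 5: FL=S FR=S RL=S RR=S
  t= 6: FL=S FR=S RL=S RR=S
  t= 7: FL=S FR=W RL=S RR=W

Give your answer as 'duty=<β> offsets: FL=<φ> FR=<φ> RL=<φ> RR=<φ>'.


duty β = stance ticks per leg = 6
FL: stance ticks = 6; W→S at t=2 → φ=6
FR: stance ticks = 6; W→S at t=1 → φ=7
RL: stance ticks = 6; W→S at t=4 → φ=4
RR: stance ticks = 6; W→S at t=1 → φ=7

duty=6 offsets: FL=6 FR=7 RL=4 RR=7


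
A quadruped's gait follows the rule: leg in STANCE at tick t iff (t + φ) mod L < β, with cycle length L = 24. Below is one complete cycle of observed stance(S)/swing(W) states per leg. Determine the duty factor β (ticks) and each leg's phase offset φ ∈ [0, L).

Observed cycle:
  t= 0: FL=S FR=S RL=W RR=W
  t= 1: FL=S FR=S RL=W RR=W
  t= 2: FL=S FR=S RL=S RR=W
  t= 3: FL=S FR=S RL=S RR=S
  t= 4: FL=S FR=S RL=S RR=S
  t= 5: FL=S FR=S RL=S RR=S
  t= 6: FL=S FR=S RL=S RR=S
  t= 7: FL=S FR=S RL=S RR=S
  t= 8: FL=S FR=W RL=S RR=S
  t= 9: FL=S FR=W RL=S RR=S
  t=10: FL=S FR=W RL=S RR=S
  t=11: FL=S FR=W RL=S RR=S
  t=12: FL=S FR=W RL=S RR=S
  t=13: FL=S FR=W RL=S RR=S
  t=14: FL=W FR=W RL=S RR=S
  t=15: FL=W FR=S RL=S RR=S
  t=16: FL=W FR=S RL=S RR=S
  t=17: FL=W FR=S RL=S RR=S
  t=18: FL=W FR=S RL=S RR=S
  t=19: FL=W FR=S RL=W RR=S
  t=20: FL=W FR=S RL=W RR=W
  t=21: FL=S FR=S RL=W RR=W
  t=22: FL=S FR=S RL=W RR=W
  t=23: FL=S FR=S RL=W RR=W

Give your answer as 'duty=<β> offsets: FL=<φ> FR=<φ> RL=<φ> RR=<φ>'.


duty=17 offsets: FL=3 FR=9 RL=22 RR=21

duty β = stance ticks per leg = 17
FL: stance ticks = 17; W→S at t=21 → φ=3
FR: stance ticks = 17; W→S at t=15 → φ=9
RL: stance ticks = 17; W→S at t=2 → φ=22
RR: stance ticks = 17; W→S at t=3 → φ=21


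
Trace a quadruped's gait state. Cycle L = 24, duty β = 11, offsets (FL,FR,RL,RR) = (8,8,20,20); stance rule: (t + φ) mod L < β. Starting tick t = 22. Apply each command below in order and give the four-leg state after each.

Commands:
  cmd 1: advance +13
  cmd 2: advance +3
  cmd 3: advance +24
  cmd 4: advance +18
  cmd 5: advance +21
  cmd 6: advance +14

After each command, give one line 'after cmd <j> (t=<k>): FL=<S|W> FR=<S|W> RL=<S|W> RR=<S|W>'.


after cmd 1 (t=35): FL=W FR=W RL=S RR=S
after cmd 2 (t=38): FL=W FR=W RL=S RR=S
after cmd 3 (t=62): FL=W FR=W RL=S RR=S
after cmd 4 (t=80): FL=W FR=W RL=S RR=S
after cmd 5 (t=101): FL=W FR=W RL=S RR=S
after cmd 6 (t=115): FL=S FR=S RL=W RR=W

start t=22: FL=S FR=S RL=W RR=W
cmd 1: advance +13 → t=35, phase=(19,19,7,7) → FL=W FR=W RL=S RR=S
cmd 2: advance +3 → t=38, phase=(22,22,10,10) → FL=W FR=W RL=S RR=S
cmd 3: advance +24 → t=62, phase=(22,22,10,10) → FL=W FR=W RL=S RR=S
cmd 4: advance +18 → t=80, phase=(16,16,4,4) → FL=W FR=W RL=S RR=S
cmd 5: advance +21 → t=101, phase=(13,13,1,1) → FL=W FR=W RL=S RR=S
cmd 6: advance +14 → t=115, phase=(3,3,15,15) → FL=S FR=S RL=W RR=W


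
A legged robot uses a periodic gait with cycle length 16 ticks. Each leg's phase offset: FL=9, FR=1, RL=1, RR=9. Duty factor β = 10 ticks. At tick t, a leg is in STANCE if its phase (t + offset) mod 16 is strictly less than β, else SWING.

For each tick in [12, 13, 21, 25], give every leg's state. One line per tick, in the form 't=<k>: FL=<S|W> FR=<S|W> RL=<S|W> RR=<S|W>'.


t=12: FL=S FR=W RL=W RR=S
t=13: FL=S FR=W RL=W RR=S
t=21: FL=W FR=S RL=S RR=W
t=25: FL=S FR=W RL=W RR=S

t=12: phase=(5,13,13,5) vs β=10 → FL=S FR=W RL=W RR=S
t=13: phase=(6,14,14,6) vs β=10 → FL=S FR=W RL=W RR=S
t=21: phase=(14,6,6,14) vs β=10 → FL=W FR=S RL=S RR=W
t=25: phase=(2,10,10,2) vs β=10 → FL=S FR=W RL=W RR=S


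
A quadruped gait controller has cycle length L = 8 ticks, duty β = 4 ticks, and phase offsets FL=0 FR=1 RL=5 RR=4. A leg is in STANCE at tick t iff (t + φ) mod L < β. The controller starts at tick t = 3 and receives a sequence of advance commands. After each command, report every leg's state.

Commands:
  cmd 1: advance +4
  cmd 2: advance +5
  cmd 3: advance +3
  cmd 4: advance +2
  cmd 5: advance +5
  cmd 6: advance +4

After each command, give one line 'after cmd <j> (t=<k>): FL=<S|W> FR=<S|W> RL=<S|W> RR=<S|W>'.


after cmd 1 (t=7): FL=W FR=S RL=W RR=S
after cmd 2 (t=12): FL=W FR=W RL=S RR=S
after cmd 3 (t=15): FL=W FR=S RL=W RR=S
after cmd 4 (t=17): FL=S FR=S RL=W RR=W
after cmd 5 (t=22): FL=W FR=W RL=S RR=S
after cmd 6 (t=26): FL=S FR=S RL=W RR=W

start t=3: FL=S FR=W RL=S RR=W
cmd 1: advance +4 → t=7, phase=(7,0,4,3) → FL=W FR=S RL=W RR=S
cmd 2: advance +5 → t=12, phase=(4,5,1,0) → FL=W FR=W RL=S RR=S
cmd 3: advance +3 → t=15, phase=(7,0,4,3) → FL=W FR=S RL=W RR=S
cmd 4: advance +2 → t=17, phase=(1,2,6,5) → FL=S FR=S RL=W RR=W
cmd 5: advance +5 → t=22, phase=(6,7,3,2) → FL=W FR=W RL=S RR=S
cmd 6: advance +4 → t=26, phase=(2,3,7,6) → FL=S FR=S RL=W RR=W


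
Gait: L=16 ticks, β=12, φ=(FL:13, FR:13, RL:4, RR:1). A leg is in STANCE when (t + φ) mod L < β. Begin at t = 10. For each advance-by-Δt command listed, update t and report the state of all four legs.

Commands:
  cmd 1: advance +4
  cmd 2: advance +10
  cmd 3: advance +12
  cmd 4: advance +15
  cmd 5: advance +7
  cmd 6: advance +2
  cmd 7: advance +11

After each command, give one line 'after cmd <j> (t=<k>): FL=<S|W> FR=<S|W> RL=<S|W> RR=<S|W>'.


start t=10: FL=S FR=S RL=W RR=S
cmd 1: advance +4 → t=14, phase=(11,11,2,15) → FL=S FR=S RL=S RR=W
cmd 2: advance +10 → t=24, phase=(5,5,12,9) → FL=S FR=S RL=W RR=S
cmd 3: advance +12 → t=36, phase=(1,1,8,5) → FL=S FR=S RL=S RR=S
cmd 4: advance +15 → t=51, phase=(0,0,7,4) → FL=S FR=S RL=S RR=S
cmd 5: advance +7 → t=58, phase=(7,7,14,11) → FL=S FR=S RL=W RR=S
cmd 6: advance +2 → t=60, phase=(9,9,0,13) → FL=S FR=S RL=S RR=W
cmd 7: advance +11 → t=71, phase=(4,4,11,8) → FL=S FR=S RL=S RR=S

after cmd 1 (t=14): FL=S FR=S RL=S RR=W
after cmd 2 (t=24): FL=S FR=S RL=W RR=S
after cmd 3 (t=36): FL=S FR=S RL=S RR=S
after cmd 4 (t=51): FL=S FR=S RL=S RR=S
after cmd 5 (t=58): FL=S FR=S RL=W RR=S
after cmd 6 (t=60): FL=S FR=S RL=S RR=W
after cmd 7 (t=71): FL=S FR=S RL=S RR=S


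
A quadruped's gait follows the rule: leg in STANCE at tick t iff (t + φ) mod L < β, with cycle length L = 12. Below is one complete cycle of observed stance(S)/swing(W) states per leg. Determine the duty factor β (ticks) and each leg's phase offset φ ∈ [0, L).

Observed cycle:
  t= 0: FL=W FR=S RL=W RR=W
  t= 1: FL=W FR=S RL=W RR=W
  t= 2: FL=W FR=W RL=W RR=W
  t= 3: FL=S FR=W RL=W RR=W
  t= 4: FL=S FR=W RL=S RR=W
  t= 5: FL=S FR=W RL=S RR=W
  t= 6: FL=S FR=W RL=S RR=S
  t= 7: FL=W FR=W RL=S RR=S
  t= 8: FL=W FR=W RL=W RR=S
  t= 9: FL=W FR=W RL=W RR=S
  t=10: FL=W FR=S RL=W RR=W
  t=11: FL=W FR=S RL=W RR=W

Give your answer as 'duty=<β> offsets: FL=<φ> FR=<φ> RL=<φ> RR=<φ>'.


duty=4 offsets: FL=9 FR=2 RL=8 RR=6

duty β = stance ticks per leg = 4
FL: stance ticks = 4; W→S at t=3 → φ=9
FR: stance ticks = 4; W→S at t=10 → φ=2
RL: stance ticks = 4; W→S at t=4 → φ=8
RR: stance ticks = 4; W→S at t=6 → φ=6


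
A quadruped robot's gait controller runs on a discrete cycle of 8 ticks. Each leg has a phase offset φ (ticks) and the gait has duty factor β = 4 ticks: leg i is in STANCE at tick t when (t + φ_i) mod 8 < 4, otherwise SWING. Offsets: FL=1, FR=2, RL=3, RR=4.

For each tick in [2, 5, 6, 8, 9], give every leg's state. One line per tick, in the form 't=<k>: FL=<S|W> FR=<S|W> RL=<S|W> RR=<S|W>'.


t=2: FL=S FR=W RL=W RR=W
t=5: FL=W FR=W RL=S RR=S
t=6: FL=W FR=S RL=S RR=S
t=8: FL=S FR=S RL=S RR=W
t=9: FL=S FR=S RL=W RR=W

t=2: phase=(3,4,5,6) vs β=4 → FL=S FR=W RL=W RR=W
t=5: phase=(6,7,0,1) vs β=4 → FL=W FR=W RL=S RR=S
t=6: phase=(7,0,1,2) vs β=4 → FL=W FR=S RL=S RR=S
t=8: phase=(1,2,3,4) vs β=4 → FL=S FR=S RL=S RR=W
t=9: phase=(2,3,4,5) vs β=4 → FL=S FR=S RL=W RR=W


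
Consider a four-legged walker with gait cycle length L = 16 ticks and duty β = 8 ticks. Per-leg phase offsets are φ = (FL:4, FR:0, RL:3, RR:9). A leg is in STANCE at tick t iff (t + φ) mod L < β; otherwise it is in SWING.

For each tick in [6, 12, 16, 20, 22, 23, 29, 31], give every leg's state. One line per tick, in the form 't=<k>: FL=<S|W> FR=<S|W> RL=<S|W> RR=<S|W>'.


t=6: FL=W FR=S RL=W RR=W
t=12: FL=S FR=W RL=W RR=S
t=16: FL=S FR=S RL=S RR=W
t=20: FL=W FR=S RL=S RR=W
t=22: FL=W FR=S RL=W RR=W
t=23: FL=W FR=S RL=W RR=S
t=29: FL=S FR=W RL=S RR=S
t=31: FL=S FR=W RL=S RR=W

t=6: phase=(10,6,9,15) vs β=8 → FL=W FR=S RL=W RR=W
t=12: phase=(0,12,15,5) vs β=8 → FL=S FR=W RL=W RR=S
t=16: phase=(4,0,3,9) vs β=8 → FL=S FR=S RL=S RR=W
t=20: phase=(8,4,7,13) vs β=8 → FL=W FR=S RL=S RR=W
t=22: phase=(10,6,9,15) vs β=8 → FL=W FR=S RL=W RR=W
t=23: phase=(11,7,10,0) vs β=8 → FL=W FR=S RL=W RR=S
t=29: phase=(1,13,0,6) vs β=8 → FL=S FR=W RL=S RR=S
t=31: phase=(3,15,2,8) vs β=8 → FL=S FR=W RL=S RR=W
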